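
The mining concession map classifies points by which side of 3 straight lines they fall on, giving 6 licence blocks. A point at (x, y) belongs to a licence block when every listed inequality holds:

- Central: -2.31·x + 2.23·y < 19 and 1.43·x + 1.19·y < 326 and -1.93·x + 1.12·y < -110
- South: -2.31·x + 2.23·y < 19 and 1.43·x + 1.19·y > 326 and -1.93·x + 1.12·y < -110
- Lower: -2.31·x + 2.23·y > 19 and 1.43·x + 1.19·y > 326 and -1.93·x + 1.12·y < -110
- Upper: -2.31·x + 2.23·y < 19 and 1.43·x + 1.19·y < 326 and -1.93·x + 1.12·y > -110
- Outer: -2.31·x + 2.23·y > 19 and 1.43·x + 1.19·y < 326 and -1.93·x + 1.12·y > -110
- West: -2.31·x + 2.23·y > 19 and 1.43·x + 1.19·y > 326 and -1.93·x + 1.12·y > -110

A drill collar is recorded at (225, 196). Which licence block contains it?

South

-2.31·225 + 2.23·196 = -82.670, which is < 19
1.43·225 + 1.19·196 = 554.990, which is > 326
-1.93·225 + 1.12·196 = -214.730, which is < -110
This sign pattern matches South.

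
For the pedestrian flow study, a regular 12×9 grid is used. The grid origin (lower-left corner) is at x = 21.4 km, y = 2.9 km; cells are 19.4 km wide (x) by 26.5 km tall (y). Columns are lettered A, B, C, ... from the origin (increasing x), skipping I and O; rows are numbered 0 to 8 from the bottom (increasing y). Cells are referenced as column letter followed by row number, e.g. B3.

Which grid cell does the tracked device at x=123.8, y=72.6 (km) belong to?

Column index: ⌊(123.8 − 21.4) / 19.4⌋ = ⌊5.278⌋ = 5 → column F
Row offset from origin: ⌊(72.6 − 2.9) / 26.5⌋ = ⌊2.630⌋ = 2 → row 2

F2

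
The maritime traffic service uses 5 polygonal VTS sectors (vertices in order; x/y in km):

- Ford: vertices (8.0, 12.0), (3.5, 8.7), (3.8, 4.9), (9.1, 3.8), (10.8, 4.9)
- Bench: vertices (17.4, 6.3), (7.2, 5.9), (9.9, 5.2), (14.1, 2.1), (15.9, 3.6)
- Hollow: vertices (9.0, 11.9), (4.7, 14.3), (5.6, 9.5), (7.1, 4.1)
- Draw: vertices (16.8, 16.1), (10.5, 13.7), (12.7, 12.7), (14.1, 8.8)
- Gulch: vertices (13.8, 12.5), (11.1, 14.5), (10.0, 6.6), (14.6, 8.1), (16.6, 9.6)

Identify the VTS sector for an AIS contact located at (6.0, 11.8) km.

Cast a ray rightward from (6.0, 11.8). For each polygon, the edges (by vertex number in listed order) whose endpoints lie on opposite sides of y = 11.8, where each meets that height, and whether that is right or left of the point:
Ford: 1–2 at x≈7.73 (right), 5–1 at x≈8.08 (right) → 2 crossings.
Bench: no edge straddles that height → 0 crossings.
Hollow: 2–3 at x≈5.17 (left), 4–1 at x≈8.98 (right) → 1 crossing.
Draw: 3–4 at x≈13.02 (right), 4–1 at x≈15.21 (right) → 2 crossings.
Gulch: 2–3 at x≈10.72 (right), 5–1 at x≈14.48 (right) → 2 crossings.
Only Hollow has an odd count, so the point is inside Hollow.

Hollow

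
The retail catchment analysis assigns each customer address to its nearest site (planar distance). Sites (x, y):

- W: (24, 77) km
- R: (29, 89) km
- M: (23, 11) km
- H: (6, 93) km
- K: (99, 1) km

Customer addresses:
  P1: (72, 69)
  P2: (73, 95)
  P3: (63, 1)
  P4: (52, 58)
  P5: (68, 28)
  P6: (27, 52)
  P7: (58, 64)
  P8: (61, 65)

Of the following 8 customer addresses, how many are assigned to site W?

4

P1 → R
P2 → R
P3 → K
P4 → W
P5 → K
P6 → W
P7 → W
P8 → W
4 of the 8 go to W.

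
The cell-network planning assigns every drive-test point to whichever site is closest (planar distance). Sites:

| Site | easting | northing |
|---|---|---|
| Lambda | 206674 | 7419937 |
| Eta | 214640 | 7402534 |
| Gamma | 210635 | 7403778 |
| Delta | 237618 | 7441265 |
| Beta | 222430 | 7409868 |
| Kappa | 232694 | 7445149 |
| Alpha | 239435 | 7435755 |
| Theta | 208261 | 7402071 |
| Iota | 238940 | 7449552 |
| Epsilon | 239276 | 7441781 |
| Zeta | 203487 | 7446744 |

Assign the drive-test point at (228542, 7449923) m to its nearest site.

Kappa

Squared distances to each site:
Lambda: 1377369620.000; Eta: 2438982925.000; Gamma: 2450021674.000; Delta: 157334740.000; Beta: 1641759569.000; Kappa: 40030180.000; Alpha: 319389673.000; Theta: 2701132865.000; Iota: 108256045.000; Epsilon: 181510920.000; Zeta: 637859066.000.
Minimum at Kappa.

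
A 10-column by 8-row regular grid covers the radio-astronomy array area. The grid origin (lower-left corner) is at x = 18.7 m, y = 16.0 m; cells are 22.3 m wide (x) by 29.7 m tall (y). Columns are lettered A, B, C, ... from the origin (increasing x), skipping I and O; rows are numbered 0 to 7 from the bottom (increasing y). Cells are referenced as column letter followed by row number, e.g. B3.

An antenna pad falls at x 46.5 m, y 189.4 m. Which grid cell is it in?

B5

Column index: ⌊(46.5 − 18.7) / 22.3⌋ = ⌊1.247⌋ = 1 → column B
Row offset from origin: ⌊(189.4 − 16.0) / 29.7⌋ = ⌊5.838⌋ = 5 → row 5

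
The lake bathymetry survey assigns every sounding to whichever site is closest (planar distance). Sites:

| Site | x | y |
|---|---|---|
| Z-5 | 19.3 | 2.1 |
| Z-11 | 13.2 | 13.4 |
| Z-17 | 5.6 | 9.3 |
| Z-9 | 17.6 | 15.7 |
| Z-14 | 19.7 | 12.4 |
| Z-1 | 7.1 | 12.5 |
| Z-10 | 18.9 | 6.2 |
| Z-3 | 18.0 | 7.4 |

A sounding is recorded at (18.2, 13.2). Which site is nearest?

Squared distances to each site:
Z-5: 124.420; Z-11: 25.040; Z-17: 173.970; Z-9: 6.610; Z-14: 2.890; Z-1: 123.700; Z-10: 49.490; Z-3: 33.680.
Minimum at Z-14.

Z-14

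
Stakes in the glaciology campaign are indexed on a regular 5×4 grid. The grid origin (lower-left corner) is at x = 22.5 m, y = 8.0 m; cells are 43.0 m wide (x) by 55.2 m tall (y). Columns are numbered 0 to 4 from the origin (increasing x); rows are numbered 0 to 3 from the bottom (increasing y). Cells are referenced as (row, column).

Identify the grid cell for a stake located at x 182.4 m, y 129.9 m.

Column index: ⌊(182.4 − 22.5) / 43.0⌋ = ⌊3.719⌋ = 3
Row offset from origin: ⌊(129.9 − 8.0) / 55.2⌋ = ⌊2.208⌋ = 2 → row 2

(2, 3)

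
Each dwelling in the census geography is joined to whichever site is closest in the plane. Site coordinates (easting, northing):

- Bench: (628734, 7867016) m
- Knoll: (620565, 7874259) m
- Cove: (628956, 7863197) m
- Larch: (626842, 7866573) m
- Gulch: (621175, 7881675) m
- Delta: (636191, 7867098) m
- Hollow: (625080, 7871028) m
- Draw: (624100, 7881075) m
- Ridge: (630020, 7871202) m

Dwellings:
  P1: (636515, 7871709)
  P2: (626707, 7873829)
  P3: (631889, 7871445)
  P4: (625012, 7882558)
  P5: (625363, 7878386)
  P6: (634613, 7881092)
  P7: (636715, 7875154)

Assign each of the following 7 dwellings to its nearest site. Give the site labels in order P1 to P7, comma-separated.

Delta, Hollow, Ridge, Draw, Draw, Draw, Ridge

P1 → Delta (d²=21366297.00)
P2 → Hollow (d²=10492730.00)
P3 → Ridge (d²=3552210.00)
P4 → Draw (d²=3031033.00)
P5 → Draw (d²=8825890.00)
P6 → Draw (d²=110523458.00)
P7 → Ridge (d²=60441329.00)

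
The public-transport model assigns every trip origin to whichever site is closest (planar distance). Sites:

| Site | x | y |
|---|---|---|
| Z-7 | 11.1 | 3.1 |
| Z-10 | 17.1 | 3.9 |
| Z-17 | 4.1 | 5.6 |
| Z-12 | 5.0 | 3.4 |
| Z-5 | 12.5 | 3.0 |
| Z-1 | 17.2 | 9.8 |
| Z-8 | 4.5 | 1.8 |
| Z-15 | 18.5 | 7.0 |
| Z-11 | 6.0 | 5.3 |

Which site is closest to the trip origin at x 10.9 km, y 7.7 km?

Z-7

Squared distances to each site:
Z-7: 21.200; Z-10: 52.880; Z-17: 50.650; Z-12: 53.300; Z-5: 24.650; Z-1: 44.100; Z-8: 75.770; Z-15: 58.250; Z-11: 29.770.
Minimum at Z-7.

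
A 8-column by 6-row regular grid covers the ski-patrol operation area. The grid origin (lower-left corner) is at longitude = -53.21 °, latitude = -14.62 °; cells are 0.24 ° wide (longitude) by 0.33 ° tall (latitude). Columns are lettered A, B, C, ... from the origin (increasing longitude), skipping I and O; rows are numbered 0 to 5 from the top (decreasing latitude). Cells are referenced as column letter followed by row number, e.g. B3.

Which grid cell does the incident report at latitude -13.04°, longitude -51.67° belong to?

Column index: ⌊(-51.67 − -53.21) / 0.24⌋ = ⌊6.417⌋ = 6 → column G
Row offset from origin: ⌊(-13.04 − -14.62) / 0.33⌋ = ⌊4.788⌋ = 4 → row 1 (counted from top)

G1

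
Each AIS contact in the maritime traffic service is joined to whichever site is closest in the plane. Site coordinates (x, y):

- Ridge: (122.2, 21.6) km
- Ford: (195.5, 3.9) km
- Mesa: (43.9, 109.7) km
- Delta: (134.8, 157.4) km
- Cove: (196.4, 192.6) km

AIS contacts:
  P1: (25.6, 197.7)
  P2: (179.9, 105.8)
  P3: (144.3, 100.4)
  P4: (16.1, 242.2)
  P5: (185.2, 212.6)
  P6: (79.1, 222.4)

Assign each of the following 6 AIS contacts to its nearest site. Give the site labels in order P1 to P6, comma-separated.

Mesa, Delta, Delta, Mesa, Cove, Delta

P1 → Mesa (d²=8078.89)
P2 → Delta (d²=4696.57)
P3 → Delta (d²=3339.25)
P4 → Mesa (d²=18329.09)
P5 → Cove (d²=525.44)
P6 → Delta (d²=7327.49)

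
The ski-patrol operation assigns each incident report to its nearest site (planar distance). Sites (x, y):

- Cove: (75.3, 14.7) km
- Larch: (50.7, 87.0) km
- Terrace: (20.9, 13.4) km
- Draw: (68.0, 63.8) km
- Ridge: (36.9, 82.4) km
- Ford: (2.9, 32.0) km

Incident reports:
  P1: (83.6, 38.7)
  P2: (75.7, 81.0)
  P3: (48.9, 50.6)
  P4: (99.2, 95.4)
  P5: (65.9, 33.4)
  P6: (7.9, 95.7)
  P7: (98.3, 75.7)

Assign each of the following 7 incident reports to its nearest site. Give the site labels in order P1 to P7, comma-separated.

Cove, Draw, Draw, Draw, Cove, Ridge, Draw

P1 → Cove (d²=644.89)
P2 → Draw (d²=355.13)
P3 → Draw (d²=539.05)
P4 → Draw (d²=1972.00)
P5 → Cove (d²=438.05)
P6 → Ridge (d²=1017.89)
P7 → Draw (d²=1059.70)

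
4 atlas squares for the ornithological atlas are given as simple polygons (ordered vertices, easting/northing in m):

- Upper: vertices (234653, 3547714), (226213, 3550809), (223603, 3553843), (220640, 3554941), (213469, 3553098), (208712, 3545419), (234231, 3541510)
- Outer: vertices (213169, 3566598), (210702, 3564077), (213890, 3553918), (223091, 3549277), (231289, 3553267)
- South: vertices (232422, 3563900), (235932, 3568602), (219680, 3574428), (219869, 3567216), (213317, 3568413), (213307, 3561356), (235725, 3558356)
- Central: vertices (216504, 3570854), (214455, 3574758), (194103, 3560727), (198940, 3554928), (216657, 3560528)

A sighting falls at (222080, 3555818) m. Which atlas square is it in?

Outer

Cast a ray rightward from (222080, 3555818). For each polygon, the edges (by vertex number in listed order) whose endpoints lie on opposite sides of northing = 3555818, where each meets that height, and whether that is right or left of the point:
Upper: no edge straddles that height → 0 crossings.
Outer: 2–3 at easting≈213293.8 (left), 5–1 at easting≈227821.6 (right) → 1 crossing.
South: no edge straddles that height → 0 crossings.
Central: 3–4 at easting≈198197.6 (left), 4–5 at easting≈201755.7 (left) → 0 crossings.
Only Outer has an odd count, so the point is inside Outer.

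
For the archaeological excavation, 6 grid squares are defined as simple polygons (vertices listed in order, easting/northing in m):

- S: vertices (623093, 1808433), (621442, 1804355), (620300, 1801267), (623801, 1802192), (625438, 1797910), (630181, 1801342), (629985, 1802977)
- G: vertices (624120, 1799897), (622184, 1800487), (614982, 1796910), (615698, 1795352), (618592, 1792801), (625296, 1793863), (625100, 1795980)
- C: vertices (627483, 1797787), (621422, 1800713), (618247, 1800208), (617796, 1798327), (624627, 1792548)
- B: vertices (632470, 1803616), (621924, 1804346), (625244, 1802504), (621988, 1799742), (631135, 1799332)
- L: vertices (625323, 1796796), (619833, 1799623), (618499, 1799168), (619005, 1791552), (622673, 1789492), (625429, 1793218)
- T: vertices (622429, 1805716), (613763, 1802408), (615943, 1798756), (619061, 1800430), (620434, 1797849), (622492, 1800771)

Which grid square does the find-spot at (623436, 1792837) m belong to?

Cast a ray rightward from (623436, 1792837). For each polygon, the edges (by vertex number in listed order) whose endpoints lie on opposite sides of northing = 1792837, where each meets that height, and whether that is right or left of the point:
S: no edge straddles that height → 0 crossings.
G: 4–5 at easting≈618551.2 (left), 5–6 at easting≈618819.3 (left) → 0 crossings.
C: 4–5 at easting≈624285.4 (right), 5–1 at easting≈624784.5 (right) → 2 crossings.
B: no edge straddles that height → 0 crossings.
L: 3–4 at easting≈618919.6 (left), 5–6 at easting≈625147.2 (right) → 1 crossing.
T: no edge straddles that height → 0 crossings.
Only L has an odd count, so the point is inside L.

L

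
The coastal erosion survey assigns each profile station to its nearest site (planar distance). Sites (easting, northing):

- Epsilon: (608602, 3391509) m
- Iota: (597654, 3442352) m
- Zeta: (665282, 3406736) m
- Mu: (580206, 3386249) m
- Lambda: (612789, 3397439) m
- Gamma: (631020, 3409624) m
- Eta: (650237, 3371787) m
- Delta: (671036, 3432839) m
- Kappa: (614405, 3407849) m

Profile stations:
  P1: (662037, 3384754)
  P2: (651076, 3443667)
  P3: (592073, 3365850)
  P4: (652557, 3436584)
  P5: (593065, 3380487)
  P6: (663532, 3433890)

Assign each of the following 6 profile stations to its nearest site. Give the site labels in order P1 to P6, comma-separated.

Eta, Delta, Mu, Delta, Mu, Delta

P1 → Eta (d²=307383089.00)
P2 → Delta (d²=515647184.00)
P3 → Mu (d²=556944890.00)
P4 → Delta (d²=355498466.00)
P5 → Mu (d²=198554525.00)
P6 → Delta (d²=57414617.00)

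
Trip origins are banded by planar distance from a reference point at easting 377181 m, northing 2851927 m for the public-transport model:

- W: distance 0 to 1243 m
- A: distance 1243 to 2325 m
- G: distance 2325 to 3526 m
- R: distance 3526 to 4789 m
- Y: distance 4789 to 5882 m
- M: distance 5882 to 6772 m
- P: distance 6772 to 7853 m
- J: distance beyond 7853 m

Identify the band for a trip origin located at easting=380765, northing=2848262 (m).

Y

Distance = √((380765−377181)² + (2848262−2851927)²) = √(12845056.000 + 13432225.000) = 5126.137 m.
4789 ≤ 5126.137 < 5882 → Y.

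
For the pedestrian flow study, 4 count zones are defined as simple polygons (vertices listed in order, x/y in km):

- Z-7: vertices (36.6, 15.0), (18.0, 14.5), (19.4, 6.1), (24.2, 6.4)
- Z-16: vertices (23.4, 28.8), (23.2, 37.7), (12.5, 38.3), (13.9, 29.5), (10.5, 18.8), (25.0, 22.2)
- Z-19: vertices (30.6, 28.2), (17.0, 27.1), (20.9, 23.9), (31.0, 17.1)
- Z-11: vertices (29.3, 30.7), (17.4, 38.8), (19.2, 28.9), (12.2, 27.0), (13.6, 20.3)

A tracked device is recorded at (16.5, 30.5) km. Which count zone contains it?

Z-16

Cast a ray rightward from (16.5, 30.5). For each polygon, the edges (by vertex number in listed order) whose endpoints lie on opposite sides of y = 30.5, where each meets that height, and whether that is right or left of the point:
Z-7: no edge straddles that height → 0 crossings.
Z-16: 1–2 at x≈23.36 (right), 3–4 at x≈13.74 (left) → 1 crossing.
Z-19: no edge straddles that height → 0 crossings.
Z-11: 2–3 at x≈18.91 (right), 5–1 at x≈29.00 (right) → 2 crossings.
Only Z-16 has an odd count, so the point is inside Z-16.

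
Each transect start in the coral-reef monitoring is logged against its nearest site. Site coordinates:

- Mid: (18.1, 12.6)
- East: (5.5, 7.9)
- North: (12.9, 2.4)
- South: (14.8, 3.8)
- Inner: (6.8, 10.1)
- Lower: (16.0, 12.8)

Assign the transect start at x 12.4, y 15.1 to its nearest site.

Squared distances to each site:
Mid: 38.740; East: 99.450; North: 161.540; South: 133.450; Inner: 56.360; Lower: 18.250.
Minimum at Lower.

Lower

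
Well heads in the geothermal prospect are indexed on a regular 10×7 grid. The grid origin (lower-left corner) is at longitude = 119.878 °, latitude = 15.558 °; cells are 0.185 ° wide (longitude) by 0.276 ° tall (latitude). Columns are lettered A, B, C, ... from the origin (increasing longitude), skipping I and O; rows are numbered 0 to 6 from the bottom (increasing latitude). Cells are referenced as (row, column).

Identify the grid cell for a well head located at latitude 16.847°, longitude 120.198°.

(4, B)

Column index: ⌊(120.198 − 119.878) / 0.185⌋ = ⌊1.730⌋ = 1 → column B
Row offset from origin: ⌊(16.847 − 15.558) / 0.276⌋ = ⌊4.670⌋ = 4 → row 4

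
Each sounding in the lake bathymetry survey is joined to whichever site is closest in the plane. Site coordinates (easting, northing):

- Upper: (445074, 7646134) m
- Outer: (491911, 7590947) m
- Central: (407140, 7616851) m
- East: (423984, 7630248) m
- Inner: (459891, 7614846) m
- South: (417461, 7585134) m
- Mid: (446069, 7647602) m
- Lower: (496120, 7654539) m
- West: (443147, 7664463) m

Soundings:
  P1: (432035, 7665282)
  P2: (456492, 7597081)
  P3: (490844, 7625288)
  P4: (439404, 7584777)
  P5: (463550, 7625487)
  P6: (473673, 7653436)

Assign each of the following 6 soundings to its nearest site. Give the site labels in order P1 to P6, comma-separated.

West, Inner, Lower, South, Inner, Lower

P1 → West (d²=124147305.00)
P2 → Inner (d²=327148426.00)
P3 → Lower (d²=883457177.00)
P4 → South (d²=481622698.00)
P5 → Inner (d²=126619162.00)
P6 → Lower (d²=505084418.00)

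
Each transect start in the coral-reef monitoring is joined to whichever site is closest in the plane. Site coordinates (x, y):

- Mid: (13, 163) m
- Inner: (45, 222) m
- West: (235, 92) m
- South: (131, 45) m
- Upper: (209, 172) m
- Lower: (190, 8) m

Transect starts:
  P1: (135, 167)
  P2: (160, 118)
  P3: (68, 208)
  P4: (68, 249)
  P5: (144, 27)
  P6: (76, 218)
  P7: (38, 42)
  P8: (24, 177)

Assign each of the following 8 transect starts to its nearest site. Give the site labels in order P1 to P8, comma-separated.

Upper, Upper, Inner, Inner, South, Inner, South, Mid

P1 → Upper (d²=5501.00)
P2 → Upper (d²=5317.00)
P3 → Inner (d²=725.00)
P4 → Inner (d²=1258.00)
P5 → South (d²=493.00)
P6 → Inner (d²=977.00)
P7 → South (d²=8658.00)
P8 → Mid (d²=317.00)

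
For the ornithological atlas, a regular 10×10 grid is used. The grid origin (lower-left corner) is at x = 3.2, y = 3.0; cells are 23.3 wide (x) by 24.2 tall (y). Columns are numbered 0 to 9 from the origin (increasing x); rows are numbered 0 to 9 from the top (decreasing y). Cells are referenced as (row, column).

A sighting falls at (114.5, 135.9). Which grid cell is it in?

(4, 4)

Column index: ⌊(114.5 − 3.2) / 23.3⌋ = ⌊4.777⌋ = 4
Row offset from origin: ⌊(135.9 − 3.0) / 24.2⌋ = ⌊5.492⌋ = 5 → row 4 (counted from top)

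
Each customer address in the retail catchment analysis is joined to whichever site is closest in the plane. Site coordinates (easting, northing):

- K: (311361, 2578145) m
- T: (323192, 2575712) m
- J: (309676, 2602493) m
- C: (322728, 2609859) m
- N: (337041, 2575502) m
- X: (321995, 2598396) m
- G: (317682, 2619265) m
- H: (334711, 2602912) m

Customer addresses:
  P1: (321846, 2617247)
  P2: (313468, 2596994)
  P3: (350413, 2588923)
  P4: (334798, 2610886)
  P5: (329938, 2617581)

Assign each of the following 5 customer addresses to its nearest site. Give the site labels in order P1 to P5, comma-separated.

G, J, N, H, C

P1 → G (d²=21411220.00)
P2 → J (d²=44618265.00)
P3 → N (d²=358933625.00)
P4 → H (d²=63592245.00)
P5 → C (d²=111613384.00)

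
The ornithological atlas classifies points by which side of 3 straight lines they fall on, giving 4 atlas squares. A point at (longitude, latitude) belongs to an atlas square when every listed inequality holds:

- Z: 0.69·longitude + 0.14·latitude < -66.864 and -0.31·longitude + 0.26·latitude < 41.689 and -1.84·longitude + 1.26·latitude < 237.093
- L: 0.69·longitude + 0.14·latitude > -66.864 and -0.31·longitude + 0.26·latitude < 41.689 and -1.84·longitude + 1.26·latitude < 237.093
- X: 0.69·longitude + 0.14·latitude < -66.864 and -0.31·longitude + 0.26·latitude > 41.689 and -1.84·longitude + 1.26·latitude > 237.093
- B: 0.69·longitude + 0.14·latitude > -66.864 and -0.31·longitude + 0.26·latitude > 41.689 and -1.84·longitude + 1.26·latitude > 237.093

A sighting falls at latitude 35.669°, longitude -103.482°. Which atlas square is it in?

0.69·-103.482 + 0.14·35.669 = -66.409, which is > -66.864
-0.31·-103.482 + 0.26·35.669 = 41.353, which is < 41.689
-1.84·-103.482 + 1.26·35.669 = 235.350, which is < 237.093
This sign pattern matches L.

L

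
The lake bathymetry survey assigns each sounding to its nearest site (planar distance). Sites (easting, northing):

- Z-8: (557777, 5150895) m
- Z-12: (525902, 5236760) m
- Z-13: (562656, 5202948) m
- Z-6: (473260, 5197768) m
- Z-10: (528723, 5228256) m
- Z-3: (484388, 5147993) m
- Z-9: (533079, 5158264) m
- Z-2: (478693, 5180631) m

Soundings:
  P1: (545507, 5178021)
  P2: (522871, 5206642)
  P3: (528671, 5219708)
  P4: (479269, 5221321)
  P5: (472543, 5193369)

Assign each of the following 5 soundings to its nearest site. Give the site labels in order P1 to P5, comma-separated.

Z-9, Z-10, Z-10, Z-6, Z-6

P1 → Z-9 (d²=544794233.00)
P2 → Z-10 (d²=501410900.00)
P3 → Z-10 (d²=73071008.00)
P4 → Z-6 (d²=590851890.00)
P5 → Z-6 (d²=19865290.00)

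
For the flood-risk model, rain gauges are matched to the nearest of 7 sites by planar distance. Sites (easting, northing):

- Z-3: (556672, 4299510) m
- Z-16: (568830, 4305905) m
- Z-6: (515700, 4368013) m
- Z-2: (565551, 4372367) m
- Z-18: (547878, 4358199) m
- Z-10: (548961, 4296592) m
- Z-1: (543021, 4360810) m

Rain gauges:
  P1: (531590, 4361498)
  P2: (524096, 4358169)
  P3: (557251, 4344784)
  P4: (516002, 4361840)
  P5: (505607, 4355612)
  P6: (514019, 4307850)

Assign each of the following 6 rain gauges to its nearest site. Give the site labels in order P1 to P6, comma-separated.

Z-1, Z-6, Z-18, Z-6, Z-6, Z-10

P1 → Z-1 (d²=131141105.00)
P2 → Z-6 (d²=167397152.00)
P3 → Z-18 (d²=267815354.00)
P4 → Z-6 (d²=38197133.00)
P5 → Z-6 (d²=255653450.00)
P6 → Z-10 (d²=1347685928.00)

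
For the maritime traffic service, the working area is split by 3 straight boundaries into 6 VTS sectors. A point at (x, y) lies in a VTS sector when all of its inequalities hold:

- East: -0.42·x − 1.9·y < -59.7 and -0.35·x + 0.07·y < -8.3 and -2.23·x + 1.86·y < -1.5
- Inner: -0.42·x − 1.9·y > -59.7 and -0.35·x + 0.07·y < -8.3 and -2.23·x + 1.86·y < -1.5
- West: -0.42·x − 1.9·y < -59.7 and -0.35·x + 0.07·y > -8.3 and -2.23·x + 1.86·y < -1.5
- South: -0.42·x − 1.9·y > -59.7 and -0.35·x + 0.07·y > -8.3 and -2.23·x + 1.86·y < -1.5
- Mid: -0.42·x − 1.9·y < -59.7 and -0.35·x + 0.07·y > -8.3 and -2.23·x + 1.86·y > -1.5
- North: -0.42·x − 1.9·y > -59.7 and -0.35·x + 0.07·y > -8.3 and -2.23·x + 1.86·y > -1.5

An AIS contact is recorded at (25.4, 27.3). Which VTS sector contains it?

-0.42·25.4 − 1.9·27.3 = -62.538, which is < -59.7
-0.35·25.4 + 0.07·27.3 = -6.979, which is > -8.3
-2.23·25.4 + 1.86·27.3 = -5.864, which is < -1.5
This sign pattern matches West.

West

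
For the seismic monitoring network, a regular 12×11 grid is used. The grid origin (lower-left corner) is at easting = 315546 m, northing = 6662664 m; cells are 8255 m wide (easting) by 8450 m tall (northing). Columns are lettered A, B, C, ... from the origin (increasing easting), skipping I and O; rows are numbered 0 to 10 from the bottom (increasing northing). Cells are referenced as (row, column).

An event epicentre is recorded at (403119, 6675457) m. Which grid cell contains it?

(1, L)

Column index: ⌊(403119 − 315546) / 8255⌋ = ⌊10.608⌋ = 10 → column L
Row offset from origin: ⌊(6675457 − 6662664) / 8450⌋ = ⌊1.514⌋ = 1 → row 1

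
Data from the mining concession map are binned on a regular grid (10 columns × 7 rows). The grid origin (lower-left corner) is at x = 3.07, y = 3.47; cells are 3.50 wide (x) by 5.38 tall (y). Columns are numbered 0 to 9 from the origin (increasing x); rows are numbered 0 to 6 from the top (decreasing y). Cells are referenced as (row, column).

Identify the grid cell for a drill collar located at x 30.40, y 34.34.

Column index: ⌊(30.40 − 3.07) / 3.50⌋ = ⌊7.809⌋ = 7
Row offset from origin: ⌊(34.34 − 3.47) / 5.38⌋ = ⌊5.738⌋ = 5 → row 1 (counted from top)

(1, 7)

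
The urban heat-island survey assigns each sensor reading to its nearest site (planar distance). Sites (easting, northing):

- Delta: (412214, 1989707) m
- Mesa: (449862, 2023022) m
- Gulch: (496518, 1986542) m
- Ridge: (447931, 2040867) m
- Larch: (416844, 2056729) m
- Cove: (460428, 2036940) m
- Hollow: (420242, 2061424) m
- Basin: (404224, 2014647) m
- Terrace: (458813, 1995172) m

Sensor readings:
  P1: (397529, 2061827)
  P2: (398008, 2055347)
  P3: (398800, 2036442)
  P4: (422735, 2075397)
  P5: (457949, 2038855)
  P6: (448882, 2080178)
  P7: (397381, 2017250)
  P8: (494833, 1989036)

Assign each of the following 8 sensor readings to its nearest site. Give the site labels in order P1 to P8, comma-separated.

P1 → Larch (d²=399058829.00)
P2 → Larch (d²=356704820.00)
P3 → Basin (d²=504441801.00)
P4 → Hollow (d²=201459778.00)
P5 → Cove (d²=9812666.00)
P6 → Hollow (d²=1171962116.00)
P7 → Basin (d²=53602258.00)
P8 → Gulch (d²=9059261.00)

Larch, Larch, Basin, Hollow, Cove, Hollow, Basin, Gulch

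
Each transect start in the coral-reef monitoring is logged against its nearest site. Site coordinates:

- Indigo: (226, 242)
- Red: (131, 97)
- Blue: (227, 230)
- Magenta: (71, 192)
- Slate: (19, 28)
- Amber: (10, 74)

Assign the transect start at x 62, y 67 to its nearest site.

Squared distances to each site:
Indigo: 57521.000; Red: 5661.000; Blue: 53794.000; Magenta: 15706.000; Slate: 3370.000; Amber: 2753.000.
Minimum at Amber.

Amber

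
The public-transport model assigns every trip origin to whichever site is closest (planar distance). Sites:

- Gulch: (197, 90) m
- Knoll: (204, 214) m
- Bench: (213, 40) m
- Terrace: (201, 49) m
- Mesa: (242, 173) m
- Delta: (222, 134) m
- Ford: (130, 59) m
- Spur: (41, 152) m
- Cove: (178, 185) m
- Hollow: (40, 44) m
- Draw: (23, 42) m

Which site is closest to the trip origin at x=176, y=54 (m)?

Terrace

Squared distances to each site:
Gulch: 1737.000; Knoll: 26384.000; Bench: 1565.000; Terrace: 650.000; Mesa: 18517.000; Delta: 8516.000; Ford: 2141.000; Spur: 27829.000; Cove: 17165.000; Hollow: 18596.000; Draw: 23553.000.
Minimum at Terrace.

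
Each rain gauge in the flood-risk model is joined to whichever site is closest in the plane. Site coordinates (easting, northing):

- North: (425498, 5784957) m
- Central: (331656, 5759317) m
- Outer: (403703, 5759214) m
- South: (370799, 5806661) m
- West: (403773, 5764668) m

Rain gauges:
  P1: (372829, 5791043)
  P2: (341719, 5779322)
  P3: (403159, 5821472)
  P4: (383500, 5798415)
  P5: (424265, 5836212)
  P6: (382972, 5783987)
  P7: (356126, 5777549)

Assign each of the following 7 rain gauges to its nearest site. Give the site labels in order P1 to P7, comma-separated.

South, Central, South, South, North, South, Central

P1 → South (d²=248042824.00)
P2 → Central (d²=501463994.00)
P3 → South (d²=1266535321.00)
P4 → South (d²=229311917.00)
P5 → North (d²=2628595314.00)
P6 → South (d²=662292205.00)
P7 → Central (d²=931186724.00)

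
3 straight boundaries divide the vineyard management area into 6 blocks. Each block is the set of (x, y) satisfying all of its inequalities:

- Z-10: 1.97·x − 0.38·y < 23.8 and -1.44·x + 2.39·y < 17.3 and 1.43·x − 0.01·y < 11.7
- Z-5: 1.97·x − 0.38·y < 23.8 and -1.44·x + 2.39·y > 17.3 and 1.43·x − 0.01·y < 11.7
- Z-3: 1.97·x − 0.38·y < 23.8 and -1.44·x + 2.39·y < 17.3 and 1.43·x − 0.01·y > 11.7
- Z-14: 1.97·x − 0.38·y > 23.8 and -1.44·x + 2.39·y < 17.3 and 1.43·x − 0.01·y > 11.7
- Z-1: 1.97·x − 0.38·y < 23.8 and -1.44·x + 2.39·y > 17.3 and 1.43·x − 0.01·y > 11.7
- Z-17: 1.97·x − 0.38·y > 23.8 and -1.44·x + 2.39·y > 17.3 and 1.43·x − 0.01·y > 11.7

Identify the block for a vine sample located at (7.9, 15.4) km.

Z-5

1.97·7.9 − 0.38·15.4 = 9.711, which is < 23.8
-1.44·7.9 + 2.39·15.4 = 25.430, which is > 17.3
1.43·7.9 − 0.01·15.4 = 11.143, which is < 11.7
This sign pattern matches Z-5.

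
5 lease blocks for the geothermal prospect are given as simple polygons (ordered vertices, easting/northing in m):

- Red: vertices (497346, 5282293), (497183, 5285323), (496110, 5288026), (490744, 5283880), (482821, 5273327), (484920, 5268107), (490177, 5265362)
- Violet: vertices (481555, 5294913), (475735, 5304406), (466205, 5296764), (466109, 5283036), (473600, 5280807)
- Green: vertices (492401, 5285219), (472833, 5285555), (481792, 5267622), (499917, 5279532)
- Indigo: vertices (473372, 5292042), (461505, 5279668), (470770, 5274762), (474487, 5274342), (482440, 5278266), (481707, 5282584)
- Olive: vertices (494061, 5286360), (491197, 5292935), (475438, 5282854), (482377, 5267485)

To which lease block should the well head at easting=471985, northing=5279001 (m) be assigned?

Indigo

Cast a ray rightward from (471985, 5279001). For each polygon, the edges (by vertex number in listed order) whose endpoints lie on opposite sides of northing = 5279001, where each meets that height, and whether that is right or left of the point:
Red: 4–5 at easting≈487080.9 (right), 7–1 at easting≈495952.1 (right) → 2 crossings.
Violet: no edge straddles that height → 0 crossings.
Green: 2–3 at easting≈476107.3 (right), 3–4 at easting≈499108.9 (right) → 2 crossings.
Indigo: 2–3 at easting≈462764.6 (left), 5–6 at easting≈482315.2 (right) → 1 crossing.
Olive: 3–4 at easting≈477177.6 (right), 4–1 at easting≈489505.6 (right) → 2 crossings.
Only Indigo has an odd count, so the point is inside Indigo.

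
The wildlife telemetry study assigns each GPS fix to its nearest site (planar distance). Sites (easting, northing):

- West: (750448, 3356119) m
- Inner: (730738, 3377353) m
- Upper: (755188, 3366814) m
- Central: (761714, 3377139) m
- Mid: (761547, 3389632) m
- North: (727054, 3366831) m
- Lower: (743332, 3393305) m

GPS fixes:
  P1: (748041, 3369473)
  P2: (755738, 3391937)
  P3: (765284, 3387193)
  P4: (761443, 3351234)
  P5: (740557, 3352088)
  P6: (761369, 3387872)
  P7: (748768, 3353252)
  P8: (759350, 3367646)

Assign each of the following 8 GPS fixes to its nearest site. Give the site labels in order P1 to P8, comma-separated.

Upper, Mid, Mid, West, West, Mid, West, Upper

P1 → Upper (d²=58149890.00)
P2 → Mid (d²=39057506.00)
P3 → Mid (d²=19913890.00)
P4 → West (d²=144753250.00)
P5 → West (d²=114080842.00)
P6 → Mid (d²=3129284.00)
P7 → West (d²=11042089.00)
P8 → Upper (d²=18014468.00)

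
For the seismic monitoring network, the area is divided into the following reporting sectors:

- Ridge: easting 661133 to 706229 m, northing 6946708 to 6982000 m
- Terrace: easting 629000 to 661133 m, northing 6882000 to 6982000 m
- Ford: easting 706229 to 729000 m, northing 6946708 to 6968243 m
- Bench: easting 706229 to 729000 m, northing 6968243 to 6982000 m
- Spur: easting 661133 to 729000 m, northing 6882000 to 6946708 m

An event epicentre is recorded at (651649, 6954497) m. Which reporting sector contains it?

The point has easting = 651649 and northing = 6954497.
Only Terrace satisfies 629000 ≤ easting ≤ 661133 and 6882000 ≤ northing ≤ 6982000.

Terrace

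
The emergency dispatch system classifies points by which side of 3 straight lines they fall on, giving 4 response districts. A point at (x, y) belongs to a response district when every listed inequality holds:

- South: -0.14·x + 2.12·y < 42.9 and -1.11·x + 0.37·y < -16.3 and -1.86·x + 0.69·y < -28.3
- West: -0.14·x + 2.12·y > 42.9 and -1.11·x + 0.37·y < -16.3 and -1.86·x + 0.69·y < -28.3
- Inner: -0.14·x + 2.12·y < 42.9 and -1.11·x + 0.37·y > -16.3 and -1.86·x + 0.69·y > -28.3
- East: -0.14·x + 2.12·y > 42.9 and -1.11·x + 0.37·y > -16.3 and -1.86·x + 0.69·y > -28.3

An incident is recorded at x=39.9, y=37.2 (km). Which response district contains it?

West

-0.14·39.9 + 2.12·37.2 = 73.278, which is > 42.9
-1.11·39.9 + 0.37·37.2 = -30.525, which is < -16.3
-1.86·39.9 + 0.69·37.2 = -48.546, which is < -28.3
This sign pattern matches West.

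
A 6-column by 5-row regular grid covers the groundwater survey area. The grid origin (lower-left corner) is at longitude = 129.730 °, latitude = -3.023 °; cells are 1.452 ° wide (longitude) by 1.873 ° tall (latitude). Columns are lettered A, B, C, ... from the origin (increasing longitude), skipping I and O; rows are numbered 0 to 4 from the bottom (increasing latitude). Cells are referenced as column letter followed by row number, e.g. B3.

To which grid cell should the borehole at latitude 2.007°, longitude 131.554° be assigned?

Column index: ⌊(131.554 − 129.730) / 1.452⌋ = ⌊1.256⌋ = 1 → column B
Row offset from origin: ⌊(2.007 − -3.023) / 1.873⌋ = ⌊2.686⌋ = 2 → row 2

B2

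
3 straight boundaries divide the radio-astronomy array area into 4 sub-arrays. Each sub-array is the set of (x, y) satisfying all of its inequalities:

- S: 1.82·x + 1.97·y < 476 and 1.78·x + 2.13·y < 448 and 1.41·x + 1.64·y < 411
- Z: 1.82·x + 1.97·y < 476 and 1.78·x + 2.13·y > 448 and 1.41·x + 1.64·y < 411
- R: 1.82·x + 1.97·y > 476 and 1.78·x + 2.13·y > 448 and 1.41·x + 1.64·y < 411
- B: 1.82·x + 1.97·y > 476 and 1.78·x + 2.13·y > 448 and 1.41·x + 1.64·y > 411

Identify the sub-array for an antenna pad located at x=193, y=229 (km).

B

1.82·193 + 1.97·229 = 802.390, which is > 476
1.78·193 + 2.13·229 = 831.310, which is > 448
1.41·193 + 1.64·229 = 647.690, which is > 411
This sign pattern matches B.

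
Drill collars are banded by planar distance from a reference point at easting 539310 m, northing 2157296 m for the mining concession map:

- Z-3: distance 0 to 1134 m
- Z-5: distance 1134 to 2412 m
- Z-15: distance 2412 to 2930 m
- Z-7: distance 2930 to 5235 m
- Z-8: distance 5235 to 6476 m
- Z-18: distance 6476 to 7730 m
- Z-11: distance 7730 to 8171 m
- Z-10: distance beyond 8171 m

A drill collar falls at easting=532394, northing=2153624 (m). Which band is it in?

Z-11

Distance = √((532394−539310)² + (2153624−2157296)²) = √(47831056.000 + 13483584.000) = 7830.367 m.
7730 ≤ 7830.367 < 8171 → Z-11.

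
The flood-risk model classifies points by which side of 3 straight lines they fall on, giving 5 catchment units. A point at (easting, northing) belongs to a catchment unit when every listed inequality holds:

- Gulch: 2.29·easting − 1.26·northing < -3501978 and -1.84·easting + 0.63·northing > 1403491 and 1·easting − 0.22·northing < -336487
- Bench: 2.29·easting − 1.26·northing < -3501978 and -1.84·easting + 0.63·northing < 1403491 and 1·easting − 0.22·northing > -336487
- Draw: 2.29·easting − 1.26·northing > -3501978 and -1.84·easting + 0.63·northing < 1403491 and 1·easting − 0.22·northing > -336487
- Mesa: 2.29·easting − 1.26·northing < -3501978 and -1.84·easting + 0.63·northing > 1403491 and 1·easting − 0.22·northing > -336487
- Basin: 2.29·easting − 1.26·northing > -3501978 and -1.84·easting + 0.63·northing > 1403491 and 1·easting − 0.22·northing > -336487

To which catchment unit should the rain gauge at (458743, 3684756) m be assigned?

2.29·458743 − 1.26·3684756 = -3592271.090, which is < -3501978
-1.84·458743 + 0.63·3684756 = 1477309.160, which is > 1403491
1·458743 − 0.22·3684756 = -351903.320, which is < -336487
This sign pattern matches Gulch.

Gulch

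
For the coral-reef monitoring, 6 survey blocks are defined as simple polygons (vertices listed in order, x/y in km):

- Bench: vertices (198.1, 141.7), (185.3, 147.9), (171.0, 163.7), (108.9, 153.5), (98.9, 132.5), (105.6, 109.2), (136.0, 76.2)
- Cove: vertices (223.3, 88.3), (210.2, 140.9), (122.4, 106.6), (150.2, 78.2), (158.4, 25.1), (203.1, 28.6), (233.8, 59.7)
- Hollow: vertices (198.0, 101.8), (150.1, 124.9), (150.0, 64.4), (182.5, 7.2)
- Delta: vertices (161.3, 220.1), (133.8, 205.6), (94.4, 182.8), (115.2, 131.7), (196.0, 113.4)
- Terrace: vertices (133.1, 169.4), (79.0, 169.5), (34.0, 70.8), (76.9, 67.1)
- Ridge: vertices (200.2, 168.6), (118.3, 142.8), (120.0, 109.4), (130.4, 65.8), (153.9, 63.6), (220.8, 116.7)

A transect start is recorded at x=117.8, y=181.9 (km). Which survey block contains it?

Cast a ray rightward from (117.8, 181.9). For each polygon, the edges (by vertex number in listed order) whose endpoints lie on opposite sides of y = 181.9, where each meets that height, and whether that is right or left of the point:
Bench: no edge straddles that height → 0 crossings.
Cove: no edge straddles that height → 0 crossings.
Hollow: no edge straddles that height → 0 crossings.
Delta: 3–4 at x≈94.77 (left), 5–1 at x≈173.72 (right) → 1 crossing.
Terrace: no edge straddles that height → 0 crossings.
Ridge: no edge straddles that height → 0 crossings.
Only Delta has an odd count, so the point is inside Delta.

Delta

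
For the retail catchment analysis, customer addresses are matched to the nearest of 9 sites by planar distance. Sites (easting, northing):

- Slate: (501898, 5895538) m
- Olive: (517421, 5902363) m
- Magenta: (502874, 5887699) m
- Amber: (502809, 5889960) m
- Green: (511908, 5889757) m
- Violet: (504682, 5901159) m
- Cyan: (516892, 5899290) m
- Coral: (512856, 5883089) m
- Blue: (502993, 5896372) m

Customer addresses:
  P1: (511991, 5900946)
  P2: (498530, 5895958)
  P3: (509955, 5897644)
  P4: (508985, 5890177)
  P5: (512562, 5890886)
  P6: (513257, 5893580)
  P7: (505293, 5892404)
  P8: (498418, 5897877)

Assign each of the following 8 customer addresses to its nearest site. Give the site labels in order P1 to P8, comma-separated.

Cyan, Slate, Violet, Green, Green, Green, Amber, Slate

P1 → Cyan (d²=26762137.00)
P2 → Slate (d²=11519824.00)
P3 → Violet (d²=40159754.00)
P4 → Green (d²=8720329.00)
P5 → Green (d²=1702357.00)
P6 → Green (d²=16435130.00)
P7 → Amber (d²=12143392.00)
P8 → Slate (d²=17581321.00)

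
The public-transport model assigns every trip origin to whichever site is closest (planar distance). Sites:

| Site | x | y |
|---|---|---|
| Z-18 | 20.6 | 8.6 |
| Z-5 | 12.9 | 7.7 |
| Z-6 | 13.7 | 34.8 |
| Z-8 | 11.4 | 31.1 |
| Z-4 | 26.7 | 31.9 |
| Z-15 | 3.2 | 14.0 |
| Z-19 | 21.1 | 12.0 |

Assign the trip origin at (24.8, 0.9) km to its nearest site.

Z-18

Squared distances to each site:
Z-18: 76.930; Z-5: 187.850; Z-6: 1272.420; Z-8: 1091.600; Z-4: 964.610; Z-15: 638.170; Z-19: 136.900.
Minimum at Z-18.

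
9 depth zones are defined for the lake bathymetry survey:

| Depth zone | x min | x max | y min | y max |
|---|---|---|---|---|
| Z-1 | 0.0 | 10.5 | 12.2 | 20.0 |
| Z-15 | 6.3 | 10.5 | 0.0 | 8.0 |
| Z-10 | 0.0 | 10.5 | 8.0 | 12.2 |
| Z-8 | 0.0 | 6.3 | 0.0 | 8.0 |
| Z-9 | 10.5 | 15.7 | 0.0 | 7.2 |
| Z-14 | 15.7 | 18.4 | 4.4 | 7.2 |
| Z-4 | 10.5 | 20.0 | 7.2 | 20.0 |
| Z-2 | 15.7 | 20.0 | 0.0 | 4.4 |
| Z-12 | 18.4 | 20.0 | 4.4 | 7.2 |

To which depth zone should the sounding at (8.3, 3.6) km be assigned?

Z-15

The point has x = 8.3 and y = 3.6.
Only Z-15 satisfies 6.3 ≤ x ≤ 10.5 and 0.0 ≤ y ≤ 8.0.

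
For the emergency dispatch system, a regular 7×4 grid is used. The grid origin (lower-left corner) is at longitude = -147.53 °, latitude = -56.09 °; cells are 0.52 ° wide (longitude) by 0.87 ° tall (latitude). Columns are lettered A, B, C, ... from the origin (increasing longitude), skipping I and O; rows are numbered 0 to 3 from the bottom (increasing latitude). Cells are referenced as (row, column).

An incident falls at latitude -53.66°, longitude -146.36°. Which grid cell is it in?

(2, C)

Column index: ⌊(-146.36 − -147.53) / 0.52⌋ = ⌊2.250⌋ = 2 → column C
Row offset from origin: ⌊(-53.66 − -56.09) / 0.87⌋ = ⌊2.793⌋ = 2 → row 2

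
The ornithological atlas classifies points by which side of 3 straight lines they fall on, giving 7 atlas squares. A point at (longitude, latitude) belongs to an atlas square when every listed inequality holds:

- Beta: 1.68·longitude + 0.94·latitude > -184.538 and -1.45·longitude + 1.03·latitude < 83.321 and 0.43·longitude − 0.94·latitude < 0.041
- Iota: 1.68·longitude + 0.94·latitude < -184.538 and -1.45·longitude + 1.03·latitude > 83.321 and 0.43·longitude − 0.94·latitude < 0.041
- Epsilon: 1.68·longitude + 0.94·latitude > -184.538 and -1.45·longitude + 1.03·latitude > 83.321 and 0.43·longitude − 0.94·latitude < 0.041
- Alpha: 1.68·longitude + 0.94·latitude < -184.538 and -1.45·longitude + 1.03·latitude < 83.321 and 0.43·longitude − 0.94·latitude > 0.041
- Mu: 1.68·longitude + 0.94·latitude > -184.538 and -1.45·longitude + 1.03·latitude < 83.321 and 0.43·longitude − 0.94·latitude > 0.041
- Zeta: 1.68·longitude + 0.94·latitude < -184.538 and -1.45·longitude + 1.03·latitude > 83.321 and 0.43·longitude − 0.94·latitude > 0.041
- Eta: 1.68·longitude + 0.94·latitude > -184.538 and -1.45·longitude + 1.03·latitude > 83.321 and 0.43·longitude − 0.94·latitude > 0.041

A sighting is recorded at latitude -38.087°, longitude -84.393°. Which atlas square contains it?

Beta

1.68·-84.393 + 0.94·-38.087 = -177.582, which is > -184.538
-1.45·-84.393 + 1.03·-38.087 = 83.140, which is < 83.321
0.43·-84.393 − 0.94·-38.087 = -0.487, which is < 0.041
This sign pattern matches Beta.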